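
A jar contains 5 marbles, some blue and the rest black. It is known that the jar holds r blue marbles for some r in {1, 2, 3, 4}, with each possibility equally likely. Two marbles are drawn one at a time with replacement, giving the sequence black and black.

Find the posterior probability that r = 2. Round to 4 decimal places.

0.3000

For each hypothesis, P(data | H) works out to: P(data | r = 1) = (4/5)(4/5) = 16/25; P(data | r = 2) = (3/5)(3/5) = 9/25; P(data | r = 3) = (2/5)(2/5) = 4/25; P(data | r = 4) = (1/5)(1/5) = 1/25.
Weighting by the prior gives 1/4 · 16/25 = 4/25, 1/4 · 9/25 = 9/100, 1/4 · 4/25 = 1/25, 1/4 · 1/25 = 1/100; these sum to 3/10.
By Bayes' rule, P(r = 2 | data) = (9/100) / (3/10) = 3/10.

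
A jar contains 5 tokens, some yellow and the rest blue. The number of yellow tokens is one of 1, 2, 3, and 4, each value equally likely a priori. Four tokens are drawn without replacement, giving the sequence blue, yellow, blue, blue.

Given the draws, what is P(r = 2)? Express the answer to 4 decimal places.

The likelihood of the observed sequence under each hypothesis: P(data | r = 1) = (4/5)(1/4)(3/3)(2/2) = 1/5; P(data | r = 2) = (3/5)(2/4)(2/3)(1/2) = 1/10; P(data | r = 3) = (2/5)(3/4)(1/3)(0/2) = 0; P(data | r = 4) = (1/5)(4/4)(0/3) = 0.
Weighting by the prior gives 1/4 · 1/5 = 1/20, 1/4 · 1/10 = 1/40, 1/4 · 0 = 0, 1/4 · 0 = 0; with total 3/40.
So P(r = 2 | data) = (1/40) / (3/40) = 1/3.

0.3333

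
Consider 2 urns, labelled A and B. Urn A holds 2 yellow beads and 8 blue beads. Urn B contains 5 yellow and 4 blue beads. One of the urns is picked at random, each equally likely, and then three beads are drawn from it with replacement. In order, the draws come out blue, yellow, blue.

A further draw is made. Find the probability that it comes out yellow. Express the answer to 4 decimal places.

0.3641

The likelihood of the observed sequence under each hypothesis: P(data | urn A) = (8/10)(2/10)(8/10) = 0.128; P(data | urn B) = (4/9)(5/9)(4/9) = 0.10974.
Multiplying each by its prior: 1/2 · 0.128 = 0.064, 1/2 · 0.10974 = 0.05487; summing to 0.11887.
Dividing through by the total gives posterior P(urn A | data) = 0.5384, P(urn B | data) = 0.4616.
Averaging over the posterior, P(yellow next | data) = (1/5)(0.5384) + (5/9)(0.4616) = 0.36412.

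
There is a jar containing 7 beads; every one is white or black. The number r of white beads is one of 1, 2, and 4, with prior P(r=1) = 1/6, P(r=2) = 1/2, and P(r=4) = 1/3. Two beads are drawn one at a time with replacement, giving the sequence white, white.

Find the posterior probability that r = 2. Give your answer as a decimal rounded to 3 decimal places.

The likelihood of the observed sequence under each hypothesis: P(data | r = 1) = (1/7)(1/7) = 1/49; P(data | r = 2) = (2/7)(2/7) = 4/49; P(data | r = 4) = (4/7)(4/7) = 16/49.
Multiplying each by its prior: 1/6 · 1/49 = 1/294, 1/2 · 4/49 = 2/49, 1/3 · 16/49 = 16/147; these sum to 15/98.
Hence P(r = 2 | data) = (2/49) / (15/98) = 4/15.

0.267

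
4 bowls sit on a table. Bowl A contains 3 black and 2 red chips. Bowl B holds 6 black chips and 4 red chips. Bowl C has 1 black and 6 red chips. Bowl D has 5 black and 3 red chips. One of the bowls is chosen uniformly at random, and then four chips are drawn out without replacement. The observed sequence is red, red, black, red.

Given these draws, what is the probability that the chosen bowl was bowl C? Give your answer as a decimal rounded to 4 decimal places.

Compute the likelihood of the observed sequence for each case: P(data | bowl A) = (2/5)(1/4)(3/3)(0/2) = 0; P(data | bowl B) = (4/10)(3/9)(6/8)(2/7) = 0.028571; P(data | bowl C) = (6/7)(5/6)(1/5)(4/4) = 0.14286; P(data | bowl D) = (3/8)(2/7)(5/6)(1/5) = 0.017857.
Multiplying each by its prior: 1/4 · 0 = 0, 1/4 · 0.028571 = 0.0071429, 1/4 · 0.14286 = 0.035714, 1/4 · 0.017857 = 0.0044643; these sum to 0.047321.
So P(bowl C | data) = (0.035714) / (0.047321) = 0.75472.

0.7547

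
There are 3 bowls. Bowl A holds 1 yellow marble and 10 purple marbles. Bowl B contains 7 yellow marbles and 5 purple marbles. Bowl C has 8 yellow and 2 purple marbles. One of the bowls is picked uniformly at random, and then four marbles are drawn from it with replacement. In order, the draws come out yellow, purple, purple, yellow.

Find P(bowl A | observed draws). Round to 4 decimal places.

Under each hypothesis, the probability of the observed sequence is: P(data | bowl A) = (1/11)(10/11)(10/11)(1/11) = 0.0068301; P(data | bowl B) = (7/12)(5/12)(5/12)(7/12) = 0.059076; P(data | bowl C) = (8/10)(2/10)(2/10)(8/10) = 0.0256.
Multiplying each by its prior: 1/3 · 0.0068301 = 0.0022767, 1/3 · 0.059076 = 0.019692, 1/3 · 0.0256 = 0.0085333; with total 0.030502.
Therefore the posterior P(bowl A | data) = (0.0022767) / (0.030502) = 0.074641.

0.0746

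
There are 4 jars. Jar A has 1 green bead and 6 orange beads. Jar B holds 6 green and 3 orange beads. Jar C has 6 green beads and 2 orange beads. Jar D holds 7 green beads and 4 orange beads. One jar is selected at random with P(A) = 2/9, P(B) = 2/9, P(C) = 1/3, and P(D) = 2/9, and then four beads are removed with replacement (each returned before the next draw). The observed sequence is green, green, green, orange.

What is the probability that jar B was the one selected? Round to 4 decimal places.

0.2796

The likelihood of the observed sequence under each hypothesis: P(data | jar A) = (1/7)(1/7)(1/7)(6/7) = 0.002499; P(data | jar B) = (6/9)(6/9)(6/9)(3/9) = 0.098765; P(data | jar C) = (6/8)(6/8)(6/8)(2/8) = 0.10547; P(data | jar D) = (7/11)(7/11)(7/11)(4/11) = 0.093709.
Weighting by the prior gives 2/9 · 0.002499 = 0.00055532, 2/9 · 0.098765 = 0.021948, 1/3 · 0.10547 = 0.035156, 2/9 · 0.093709 = 0.020824; these sum to 0.078484.
Therefore the posterior P(jar B | data) = (0.021948) / (0.078484) = 0.27965.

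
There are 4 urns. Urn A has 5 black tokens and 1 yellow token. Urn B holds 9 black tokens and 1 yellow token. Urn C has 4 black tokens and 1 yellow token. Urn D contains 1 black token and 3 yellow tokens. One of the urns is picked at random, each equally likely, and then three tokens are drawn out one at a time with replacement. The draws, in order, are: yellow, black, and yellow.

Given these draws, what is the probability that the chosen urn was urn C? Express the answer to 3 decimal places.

The likelihood of the observed sequence under each hypothesis: P(data | urn A) = (1/6)(5/6)(1/6) = 0.023148; P(data | urn B) = (1/10)(9/10)(1/10) = 0.009; P(data | urn C) = (1/5)(4/5)(1/5) = 0.032; P(data | urn D) = (3/4)(1/4)(3/4) = 0.14062.
The prior-weighted likelihoods are 1/4 · 0.023148 = 0.005787, 1/4 · 0.009 = 0.00225, 1/4 · 0.032 = 0.008, 1/4 · 0.14062 = 0.035156; with total 0.051193.
Therefore the posterior P(urn C | data) = (0.008) / (0.051193) = 0.15627.

0.156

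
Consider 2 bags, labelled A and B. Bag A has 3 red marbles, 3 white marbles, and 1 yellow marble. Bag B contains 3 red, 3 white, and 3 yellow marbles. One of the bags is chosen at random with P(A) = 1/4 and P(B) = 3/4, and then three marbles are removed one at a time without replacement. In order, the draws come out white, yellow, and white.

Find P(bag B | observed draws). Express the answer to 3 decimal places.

0.789

Compute the likelihood of the observed sequence for each case: P(data | bag A) = (3/7)(1/6)(2/5) = 1/35; P(data | bag B) = (3/9)(3/8)(2/7) = 1/28.
Multiplying each by its prior: 1/4 · 1/35 = 1/140, 3/4 · 1/28 = 3/112; these sum to 19/560.
Hence P(bag B | data) = (3/112) / (19/560) = 15/19.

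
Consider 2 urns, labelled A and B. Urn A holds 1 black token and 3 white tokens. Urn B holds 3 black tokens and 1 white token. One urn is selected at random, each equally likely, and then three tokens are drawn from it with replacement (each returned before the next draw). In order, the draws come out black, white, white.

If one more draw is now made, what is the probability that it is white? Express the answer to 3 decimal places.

0.625

The likelihood of the observed sequence under each hypothesis: P(data | urn A) = (1/4)(3/4)(3/4) = 9/64; P(data | urn B) = (3/4)(1/4)(1/4) = 3/64.
Weighting by the prior gives 1/2 · 9/64 = 9/128, 1/2 · 3/64 = 3/128; these sum to 3/32.
The posterior is then P(urn A | data) = 3/4, P(urn B | data) = 1/4.
Averaging over the posterior, P(white next | data) = (3/4)(3/4) + (1/4)(1/4) = 5/8.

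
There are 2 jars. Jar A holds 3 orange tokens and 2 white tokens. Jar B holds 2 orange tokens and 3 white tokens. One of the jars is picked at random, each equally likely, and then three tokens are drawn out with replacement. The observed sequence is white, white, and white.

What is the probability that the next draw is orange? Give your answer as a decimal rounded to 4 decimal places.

0.4457

Compute the likelihood of the observed sequence for each case: P(data | jar A) = (2/5)(2/5)(2/5) = 8/125; P(data | jar B) = (3/5)(3/5)(3/5) = 27/125.
Multiplying each by its prior: 1/2 · 8/125 = 4/125, 1/2 · 27/125 = 27/250; summing to 7/50.
The posterior is then P(jar A | data) = 8/35, P(jar B | data) = 27/35.
So P(orange next | data) = Σ P(orange next | H) P(H | data) = (3/5)(8/35) + (2/5)(27/35) = 78/175.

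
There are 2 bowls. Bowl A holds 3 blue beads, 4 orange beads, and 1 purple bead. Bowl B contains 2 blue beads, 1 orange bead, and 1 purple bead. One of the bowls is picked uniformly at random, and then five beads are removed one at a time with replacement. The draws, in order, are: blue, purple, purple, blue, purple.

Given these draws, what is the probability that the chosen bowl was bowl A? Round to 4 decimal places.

0.0657

Compute the likelihood of the observed sequence for each case: P(data | bowl A) = (3/8)(1/8)(1/8)(3/8)(1/8) = 0.00027466; P(data | bowl B) = (2/4)(1/4)(1/4)(2/4)(1/4) = 0.0039062.
Multiplying each by its prior: 1/2 · 0.00027466 = 0.00013733, 1/2 · 0.0039062 = 0.0019531; with total 0.0020905.
So P(bowl A | data) = (0.00013733) / (0.0020905) = 0.065693.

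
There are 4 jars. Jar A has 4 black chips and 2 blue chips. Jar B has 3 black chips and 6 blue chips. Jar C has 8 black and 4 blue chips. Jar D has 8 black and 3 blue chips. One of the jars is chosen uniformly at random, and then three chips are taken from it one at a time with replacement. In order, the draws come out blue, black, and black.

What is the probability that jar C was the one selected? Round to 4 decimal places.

0.2879

For each hypothesis, P(data | H) works out to: P(data | jar A) = (2/6)(4/6)(4/6) = 0.14815; P(data | jar B) = (6/9)(3/9)(3/9) = 0.074074; P(data | jar C) = (4/12)(8/12)(8/12) = 0.14815; P(data | jar D) = (3/11)(8/11)(8/11) = 0.14425.
Weighting by the prior gives 1/4 · 0.14815 = 0.037037, 1/4 · 0.074074 = 0.018519, 1/4 · 0.14815 = 0.037037, 1/4 · 0.14425 = 0.036063; with total 0.12866.
By Bayes' rule, P(jar C | data) = (0.037037) / (0.12866) = 0.28788.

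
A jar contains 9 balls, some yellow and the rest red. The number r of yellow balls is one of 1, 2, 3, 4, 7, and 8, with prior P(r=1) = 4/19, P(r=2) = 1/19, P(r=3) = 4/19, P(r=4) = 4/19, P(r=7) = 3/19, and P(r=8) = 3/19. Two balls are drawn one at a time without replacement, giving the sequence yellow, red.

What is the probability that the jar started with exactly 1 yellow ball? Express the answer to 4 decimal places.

The likelihood of the observed sequence under each hypothesis: P(data | r = 1) = (1/9)(8/8) = 1/9; P(data | r = 2) = (2/9)(7/8) = 7/36; P(data | r = 3) = (3/9)(6/8) = 1/4; P(data | r = 4) = (4/9)(5/8) = 5/18; P(data | r = 7) = (7/9)(2/8) = 7/36; P(data | r = 8) = (8/9)(1/8) = 1/9.
The prior-weighted likelihoods are 4/19 · 1/9 = 4/171, 1/19 · 7/36 = 7/684, 4/19 · 1/4 = 1/19, 4/19 · 5/18 = 10/171, 3/19 · 7/36 = 7/228, 3/19 · 1/9 = 1/57; these sum to 11/57.
So P(r = 1 | data) = (4/171) / (11/57) = 4/33.

0.1212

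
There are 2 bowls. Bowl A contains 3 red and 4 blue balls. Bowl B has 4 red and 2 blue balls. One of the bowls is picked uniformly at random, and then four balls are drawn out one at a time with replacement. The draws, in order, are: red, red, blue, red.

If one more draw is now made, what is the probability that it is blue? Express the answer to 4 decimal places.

0.4078

Under each hypothesis, the probability of the observed sequence is: P(data | bowl A) = (3/7)(3/7)(4/7)(3/7) = 0.044981; P(data | bowl B) = (4/6)(4/6)(2/6)(4/6) = 0.098765.
The prior-weighted likelihoods are 1/2 · 0.044981 = 0.022491, 1/2 · 0.098765 = 0.049383; with total 0.071873.
The posterior is then P(bowl A | data) = 0.31292, P(bowl B | data) = 0.68708.
Averaging over the posterior, P(blue next | data) = (4/7)(0.31292) + (1/3)(0.68708) = 0.40784.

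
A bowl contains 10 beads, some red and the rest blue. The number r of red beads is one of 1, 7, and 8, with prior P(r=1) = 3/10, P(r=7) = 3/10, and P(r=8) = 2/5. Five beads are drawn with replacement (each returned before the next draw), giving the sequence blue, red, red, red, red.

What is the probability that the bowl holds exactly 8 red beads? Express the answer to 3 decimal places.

For each hypothesis, P(data | H) works out to: P(data | r = 1) = (9/10)(1/10)(1/10)(1/10)(1/10) = 9e-05; P(data | r = 7) = (3/10)(7/10)(7/10)(7/10)(7/10) = 0.07203; P(data | r = 8) = (2/10)(8/10)(8/10)(8/10)(8/10) = 0.08192.
Weighting by the prior gives 3/10 · 9e-05 = 2.7e-05, 3/10 · 0.07203 = 0.021609, 2/5 · 0.08192 = 0.032768; these sum to 0.054404.
By Bayes' rule, P(r = 8 | data) = (0.032768) / (0.054404) = 0.60231.

0.602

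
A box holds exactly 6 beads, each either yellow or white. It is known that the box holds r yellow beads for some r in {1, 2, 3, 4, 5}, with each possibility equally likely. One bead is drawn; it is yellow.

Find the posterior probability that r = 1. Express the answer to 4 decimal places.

Compute the likelihood of this draw for each case: P(data | r = 1) = (1/6) = 1/6; P(data | r = 2) = (2/6) = 1/3; P(data | r = 3) = (3/6) = 1/2; P(data | r = 4) = (4/6) = 2/3; P(data | r = 5) = (5/6) = 5/6.
Multiplying each by its prior: 1/5 · 1/6 = 1/30, 1/5 · 1/3 = 1/15, 1/5 · 1/2 = 1/10, 1/5 · 2/3 = 2/15, 1/5 · 5/6 = 1/6; with total 1/2.
Therefore the posterior P(r = 1 | data) = (1/30) / (1/2) = 1/15.

0.0667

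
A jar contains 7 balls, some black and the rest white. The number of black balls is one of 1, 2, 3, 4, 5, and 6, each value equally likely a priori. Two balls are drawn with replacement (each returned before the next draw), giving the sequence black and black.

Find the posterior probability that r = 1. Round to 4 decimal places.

0.0110

Under each hypothesis, the probability of the observed sequence is: P(data | r = 1) = (1/7)(1/7) = 1/49; P(data | r = 2) = (2/7)(2/7) = 4/49; P(data | r = 3) = (3/7)(3/7) = 9/49; P(data | r = 4) = (4/7)(4/7) = 16/49; P(data | r = 5) = (5/7)(5/7) = 25/49; P(data | r = 6) = (6/7)(6/7) = 36/49.
Weighting by the prior gives 1/6 · 1/49 = 1/294, 1/6 · 4/49 = 2/147, 1/6 · 9/49 = 3/98, 1/6 · 16/49 = 8/147, 1/6 · 25/49 = 25/294, 1/6 · 36/49 = 6/49; summing to 13/42.
So P(r = 1 | data) = (1/294) / (13/42) = 1/91.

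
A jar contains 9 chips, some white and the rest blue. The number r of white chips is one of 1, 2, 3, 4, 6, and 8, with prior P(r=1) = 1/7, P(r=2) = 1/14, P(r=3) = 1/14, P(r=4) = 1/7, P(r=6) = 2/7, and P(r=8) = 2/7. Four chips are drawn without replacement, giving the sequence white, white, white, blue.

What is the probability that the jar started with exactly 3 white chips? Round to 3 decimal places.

0.012

For each hypothesis, P(data | H) works out to: P(data | r = 1) = (1/9)(0/8) = 0; P(data | r = 2) = (2/9)(1/8)(0/7) = 0; P(data | r = 3) = (3/9)(2/8)(1/7)(6/6) = 0.011905; P(data | r = 4) = (4/9)(3/8)(2/7)(5/6) = 0.039683; P(data | r = 6) = (6/9)(5/8)(4/7)(3/6) = 0.11905; P(data | r = 8) = (8/9)(7/8)(6/7)(1/6) = 0.11111.
Multiplying each by its prior: 1/7 · 0 = 0, 1/14 · 0 = 0, 1/14 · 0.011905 = 0.00085034, 1/7 · 0.039683 = 0.0056689, 2/7 · 0.11905 = 0.034014, 2/7 · 0.11111 = 0.031746; summing to 0.072279.
Hence P(r = 3 | data) = (0.00085034) / (0.072279) = 0.011765.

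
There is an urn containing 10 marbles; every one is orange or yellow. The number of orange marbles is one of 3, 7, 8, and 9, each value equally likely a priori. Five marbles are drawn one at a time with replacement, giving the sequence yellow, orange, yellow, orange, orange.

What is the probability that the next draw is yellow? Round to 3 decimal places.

0.325

Under each hypothesis, the probability of the observed sequence is: P(data | r = 3) = (7/10)(3/10)(7/10)(3/10)(3/10) = 0.01323; P(data | r = 7) = (3/10)(7/10)(3/10)(7/10)(7/10) = 0.03087; P(data | r = 8) = (2/10)(8/10)(2/10)(8/10)(8/10) = 0.02048; P(data | r = 9) = (1/10)(9/10)(1/10)(9/10)(9/10) = 0.00729.
Weighting by the prior gives 1/4 · 0.01323 = 0.0033075, 1/4 · 0.03087 = 0.0077175, 1/4 · 0.02048 = 0.00512, 1/4 · 0.00729 = 0.0018225; these sum to 0.017968.
The posterior is then P(r = 3 | data) = 0.18408, P(r = 7 | data) = 0.42953, P(r = 8 | data) = 0.28496, P(r = 9 | data) = 0.10143.
The predictive probability is P(yellow next | data) = (7/10)(0.18408) + (3/10)(0.42953) + (1/5)(0.28496) + (1/10)(0.10143) = 0.32485.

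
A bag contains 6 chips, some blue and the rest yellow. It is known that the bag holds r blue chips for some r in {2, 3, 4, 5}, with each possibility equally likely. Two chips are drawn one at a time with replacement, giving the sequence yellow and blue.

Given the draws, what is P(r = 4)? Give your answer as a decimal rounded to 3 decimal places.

0.267

Under each hypothesis, the probability of the observed sequence is: P(data | r = 2) = (4/6)(2/6) = 2/9; P(data | r = 3) = (3/6)(3/6) = 1/4; P(data | r = 4) = (2/6)(4/6) = 2/9; P(data | r = 5) = (1/6)(5/6) = 5/36.
Weighting by the prior gives 1/4 · 2/9 = 1/18, 1/4 · 1/4 = 1/16, 1/4 · 2/9 = 1/18, 1/4 · 5/36 = 5/144; with total 5/24.
Therefore the posterior P(r = 4 | data) = (1/18) / (5/24) = 4/15.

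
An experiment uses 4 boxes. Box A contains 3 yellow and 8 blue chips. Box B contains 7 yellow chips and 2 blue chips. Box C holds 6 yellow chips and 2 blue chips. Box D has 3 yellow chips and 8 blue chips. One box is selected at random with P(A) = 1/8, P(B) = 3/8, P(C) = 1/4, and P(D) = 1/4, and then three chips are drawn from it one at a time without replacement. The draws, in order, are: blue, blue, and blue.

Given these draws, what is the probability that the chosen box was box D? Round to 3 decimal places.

0.667

Under each hypothesis, the probability of the observed sequence is: P(data | box A) = (8/11)(7/10)(6/9) = 56/165; P(data | box B) = (2/9)(1/8)(0/7) = 0; P(data | box C) = (2/8)(1/7)(0/6) = 0; P(data | box D) = (8/11)(7/10)(6/9) = 56/165.
Weighting by the prior gives 1/8 · 56/165 = 7/165, 3/8 · 0 = 0, 1/4 · 0 = 0, 1/4 · 56/165 = 14/165; summing to 7/55.
By Bayes' rule, P(box D | data) = (14/165) / (7/55) = 2/3.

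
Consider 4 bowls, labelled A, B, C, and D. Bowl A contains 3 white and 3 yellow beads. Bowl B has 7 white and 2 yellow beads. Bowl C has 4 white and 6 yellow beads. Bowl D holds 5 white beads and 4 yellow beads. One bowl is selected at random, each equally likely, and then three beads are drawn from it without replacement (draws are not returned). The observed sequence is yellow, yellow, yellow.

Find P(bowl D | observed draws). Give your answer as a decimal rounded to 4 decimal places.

0.1802

Compute the likelihood of the observed sequence for each case: P(data | bowl A) = (3/6)(2/5)(1/4) = 1/20; P(data | bowl B) = (2/9)(1/8)(0/7) = 0; P(data | bowl C) = (6/10)(5/9)(4/8) = 1/6; P(data | bowl D) = (4/9)(3/8)(2/7) = 1/21.
Weighting by the prior gives 1/4 · 1/20 = 1/80, 1/4 · 0 = 0, 1/4 · 1/6 = 1/24, 1/4 · 1/21 = 1/84; with total 37/560.
By Bayes' rule, P(bowl D | data) = (1/84) / (37/560) = 20/111.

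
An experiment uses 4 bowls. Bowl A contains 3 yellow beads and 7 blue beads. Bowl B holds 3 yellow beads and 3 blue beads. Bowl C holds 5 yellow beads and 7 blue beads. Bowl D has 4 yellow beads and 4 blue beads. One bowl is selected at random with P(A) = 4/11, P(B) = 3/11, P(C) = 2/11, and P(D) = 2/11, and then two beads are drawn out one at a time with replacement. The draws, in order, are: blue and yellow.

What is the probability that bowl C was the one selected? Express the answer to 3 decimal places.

0.189

For each hypothesis, P(data | H) works out to: P(data | bowl A) = (7/10)(3/10) = 0.21; P(data | bowl B) = (3/6)(3/6) = 0.25; P(data | bowl C) = (7/12)(5/12) = 0.24306; P(data | bowl D) = (4/8)(4/8) = 0.25.
Multiplying each by its prior: 4/11 · 0.21 = 0.076364, 3/11 · 0.25 = 0.068182, 2/11 · 0.24306 = 0.044192, 2/11 · 0.25 = 0.045455; these sum to 0.23419.
Hence P(bowl C | data) = (0.044192) / (0.23419) = 0.1887.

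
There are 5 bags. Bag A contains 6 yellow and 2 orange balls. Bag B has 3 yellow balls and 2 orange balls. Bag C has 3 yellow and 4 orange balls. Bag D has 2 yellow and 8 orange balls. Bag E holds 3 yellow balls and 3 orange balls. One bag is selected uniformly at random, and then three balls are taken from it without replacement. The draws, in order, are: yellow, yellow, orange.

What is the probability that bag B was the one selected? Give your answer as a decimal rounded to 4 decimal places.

0.3007

For each hypothesis, P(data | H) works out to: P(data | bag A) = (6/8)(5/7)(2/6) = 0.17857; P(data | bag B) = (3/5)(2/4)(2/3) = 0.2; P(data | bag C) = (3/7)(2/6)(4/5) = 0.11429; P(data | bag D) = (2/10)(1/9)(8/8) = 0.022222; P(data | bag E) = (3/6)(2/5)(3/4) = 0.15.
The prior-weighted likelihoods are 1/5 · 0.17857 = 0.035714, 1/5 · 0.2 = 0.04, 1/5 · 0.11429 = 0.022857, 1/5 · 0.022222 = 0.0044444, 1/5 · 0.15 = 0.03; these sum to 0.13302.
By Bayes' rule, P(bag B | data) = (0.04) / (0.13302) = 0.30072.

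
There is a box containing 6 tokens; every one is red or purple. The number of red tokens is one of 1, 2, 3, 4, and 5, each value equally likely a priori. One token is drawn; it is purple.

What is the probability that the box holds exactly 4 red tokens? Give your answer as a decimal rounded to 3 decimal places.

0.133

Compute the likelihood of this draw for each case: P(data | r = 1) = (5/6) = 5/6; P(data | r = 2) = (4/6) = 2/3; P(data | r = 3) = (3/6) = 1/2; P(data | r = 4) = (2/6) = 1/3; P(data | r = 5) = (1/6) = 1/6.
Multiplying each by its prior: 1/5 · 5/6 = 1/6, 1/5 · 2/3 = 2/15, 1/5 · 1/2 = 1/10, 1/5 · 1/3 = 1/15, 1/5 · 1/6 = 1/30; summing to 1/2.
So P(r = 4 | data) = (1/15) / (1/2) = 2/15.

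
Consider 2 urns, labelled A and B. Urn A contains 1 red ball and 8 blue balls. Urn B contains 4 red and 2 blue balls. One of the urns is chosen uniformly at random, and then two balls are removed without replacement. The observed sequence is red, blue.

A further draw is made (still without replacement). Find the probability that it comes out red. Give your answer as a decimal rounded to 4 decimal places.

For each hypothesis, P(data | H) works out to: P(data | urn A) = (1/9)(8/8) = 1/9; P(data | urn B) = (4/6)(2/5) = 4/15.
Weighting by the prior gives 1/2 · 1/9 = 1/18, 1/2 · 4/15 = 2/15; these sum to 17/90.
Normalising, the posterior is P(urn A | data) = 5/17, P(urn B | data) = 12/17.
Averaging over the posterior, P(red next | data) = (0)(5/17) + (3/4)(12/17) = 9/17.

0.5294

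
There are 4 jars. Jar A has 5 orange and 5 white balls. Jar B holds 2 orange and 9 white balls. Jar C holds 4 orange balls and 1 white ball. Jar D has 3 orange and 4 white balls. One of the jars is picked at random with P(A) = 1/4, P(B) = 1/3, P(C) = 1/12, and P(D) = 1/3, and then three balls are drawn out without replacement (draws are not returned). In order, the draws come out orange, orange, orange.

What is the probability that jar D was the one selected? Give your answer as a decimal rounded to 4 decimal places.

0.1495

Under each hypothesis, the probability of the observed sequence is: P(data | jar A) = (5/10)(4/9)(3/8) = 0.083333; P(data | jar B) = (2/11)(1/10)(0/9) = 0; P(data | jar C) = (4/5)(3/4)(2/3) = 0.4; P(data | jar D) = (3/7)(2/6)(1/5) = 0.028571.
Multiplying each by its prior: 1/4 · 0.083333 = 0.020833, 1/3 · 0 = 0, 1/12 · 0.4 = 0.033333, 1/3 · 0.028571 = 0.0095238; summing to 0.06369.
Therefore the posterior P(jar D | data) = (0.0095238) / (0.06369) = 0.14953.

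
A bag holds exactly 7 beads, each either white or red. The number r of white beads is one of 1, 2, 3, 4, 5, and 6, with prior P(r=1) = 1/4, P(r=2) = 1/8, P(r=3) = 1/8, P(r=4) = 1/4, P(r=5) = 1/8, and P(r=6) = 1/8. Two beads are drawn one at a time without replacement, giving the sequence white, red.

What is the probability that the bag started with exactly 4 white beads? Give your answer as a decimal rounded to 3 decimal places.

Under each hypothesis, the probability of the observed sequence is: P(data | r = 1) = (1/7)(6/6) = 1/7; P(data | r = 2) = (2/7)(5/6) = 5/21; P(data | r = 3) = (3/7)(4/6) = 2/7; P(data | r = 4) = (4/7)(3/6) = 2/7; P(data | r = 5) = (5/7)(2/6) = 5/21; P(data | r = 6) = (6/7)(1/6) = 1/7.
The prior-weighted likelihoods are 1/4 · 1/7 = 1/28, 1/8 · 5/21 = 5/168, 1/8 · 2/7 = 1/28, 1/4 · 2/7 = 1/14, 1/8 · 5/21 = 5/168, 1/8 · 1/7 = 1/56; with total 37/168.
Hence P(r = 4 | data) = (1/14) / (37/168) = 12/37.

0.324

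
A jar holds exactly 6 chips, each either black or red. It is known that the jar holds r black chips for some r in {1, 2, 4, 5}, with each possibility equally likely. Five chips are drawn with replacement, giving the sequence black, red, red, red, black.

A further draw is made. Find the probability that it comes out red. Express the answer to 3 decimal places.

0.602

The likelihood of the observed sequence under each hypothesis: P(data | r = 1) = (1/6)(5/6)(5/6)(5/6)(1/6) = 0.016075; P(data | r = 2) = (2/6)(4/6)(4/6)(4/6)(2/6) = 0.032922; P(data | r = 4) = (4/6)(2/6)(2/6)(2/6)(4/6) = 0.016461; P(data | r = 5) = (5/6)(1/6)(1/6)(1/6)(5/6) = 0.003215.
Multiplying each by its prior: 1/4 · 0.016075 = 0.0040188, 1/4 · 0.032922 = 0.0082305, 1/4 · 0.016461 = 0.0041152, 1/4 · 0.003215 = 0.00080376; summing to 0.017168.
The posterior is then P(r = 1 | data) = 0.23408, P(r = 2 | data) = 0.4794, P(r = 4 | data) = 0.2397, P(r = 5 | data) = 0.046816.
So P(red next | data) = Σ P(red next | H) P(H | data) = (5/6)(0.23408) + (2/3)(0.4794) + (1/3)(0.2397) + (1/6)(0.046816) = 0.60237.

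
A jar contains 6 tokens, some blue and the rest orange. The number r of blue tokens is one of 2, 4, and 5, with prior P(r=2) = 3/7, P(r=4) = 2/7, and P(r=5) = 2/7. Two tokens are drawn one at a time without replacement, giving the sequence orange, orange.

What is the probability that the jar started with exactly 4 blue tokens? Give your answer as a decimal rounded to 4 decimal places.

0.1000

Under each hypothesis, the probability of the observed sequence is: P(data | r = 2) = (4/6)(3/5) = 2/5; P(data | r = 4) = (2/6)(1/5) = 1/15; P(data | r = 5) = (1/6)(0/5) = 0.
Weighting by the prior gives 3/7 · 2/5 = 6/35, 2/7 · 1/15 = 2/105, 2/7 · 0 = 0; summing to 4/21.
Therefore the posterior P(r = 4 | data) = (2/105) / (4/21) = 1/10.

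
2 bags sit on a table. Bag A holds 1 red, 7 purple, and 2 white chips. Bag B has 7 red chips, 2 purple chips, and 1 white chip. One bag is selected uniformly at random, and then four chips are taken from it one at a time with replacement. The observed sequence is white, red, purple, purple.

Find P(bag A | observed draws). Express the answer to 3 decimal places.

The likelihood of the observed sequence under each hypothesis: P(data | bag A) = (2/10)(1/10)(7/10)(7/10) = 0.0098; P(data | bag B) = (1/10)(7/10)(2/10)(2/10) = 0.0028.
Multiplying each by its prior: 1/2 · 0.0098 = 0.0049, 1/2 · 0.0028 = 0.0014; with total 0.0063.
Hence P(bag A | data) = (0.0049) / (0.0063) = 0.77778.

0.778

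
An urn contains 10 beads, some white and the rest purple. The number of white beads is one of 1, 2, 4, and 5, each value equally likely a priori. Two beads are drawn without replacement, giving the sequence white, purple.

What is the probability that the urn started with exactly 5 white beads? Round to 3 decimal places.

0.338

For each hypothesis, P(data | H) works out to: P(data | r = 1) = (1/10)(9/9) = 1/10; P(data | r = 2) = (2/10)(8/9) = 8/45; P(data | r = 4) = (4/10)(6/9) = 4/15; P(data | r = 5) = (5/10)(5/9) = 5/18.
Weighting by the prior gives 1/4 · 1/10 = 1/40, 1/4 · 8/45 = 2/45, 1/4 · 4/15 = 1/15, 1/4 · 5/18 = 5/72; summing to 37/180.
Hence P(r = 5 | data) = (5/72) / (37/180) = 25/74.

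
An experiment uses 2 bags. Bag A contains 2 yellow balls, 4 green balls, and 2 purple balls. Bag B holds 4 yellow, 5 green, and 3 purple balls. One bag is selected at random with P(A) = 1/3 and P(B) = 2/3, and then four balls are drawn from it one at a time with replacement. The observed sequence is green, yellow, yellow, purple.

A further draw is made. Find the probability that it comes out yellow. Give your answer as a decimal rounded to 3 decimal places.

For each hypothesis, P(data | H) works out to: P(data | bag A) = (4/8)(2/8)(2/8)(2/8) = 0.0078125; P(data | bag B) = (5/12)(4/12)(4/12)(3/12) = 0.011574.
Multiplying each by its prior: 1/3 · 0.0078125 = 0.0026042, 2/3 · 0.011574 = 0.007716; summing to 0.01032.
Dividing through by the total gives posterior P(bag A | data) = 0.25234, P(bag B | data) = 0.74766.
So P(yellow next | data) = Σ P(yellow next | H) P(H | data) = (1/4)(0.25234) + (1/3)(0.74766) = 0.31231.

0.312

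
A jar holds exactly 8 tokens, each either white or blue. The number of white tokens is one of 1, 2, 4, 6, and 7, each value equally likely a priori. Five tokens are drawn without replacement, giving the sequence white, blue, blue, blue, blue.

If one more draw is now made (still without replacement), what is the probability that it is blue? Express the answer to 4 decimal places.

Under each hypothesis, the probability of the observed sequence is: P(data | r = 1) = (1/8)(7/7)(6/6)(5/5)(4/4) = 0.125; P(data | r = 2) = (2/8)(6/7)(5/6)(4/5)(3/4) = 0.10714; P(data | r = 4) = (4/8)(4/7)(3/6)(2/5)(1/4) = 0.014286; P(data | r = 6) = (6/8)(2/7)(1/6)(0/5) = 0; P(data | r = 7) = (7/8)(1/7)(0/6) = 0.
Weighting by the prior gives 1/5 · 0.125 = 0.025, 1/5 · 0.10714 = 0.021429, 1/5 · 0.014286 = 0.0028571, 1/5 · 0 = 0, 1/5 · 0 = 0; these sum to 0.049286.
Normalising, the posterior is P(r = 1 | data) = 0.50725, P(r = 2 | data) = 0.43478, P(r = 4 | data) = 0.057971, P(r = 6 | data) = 0, P(r = 7 | data) = 0.
So P(blue next | data) = Σ P(blue next | H) P(H | data) = (1)(0.50725) + (2/3)(0.43478) + (0)(0.057971) = 0.7971.

0.7971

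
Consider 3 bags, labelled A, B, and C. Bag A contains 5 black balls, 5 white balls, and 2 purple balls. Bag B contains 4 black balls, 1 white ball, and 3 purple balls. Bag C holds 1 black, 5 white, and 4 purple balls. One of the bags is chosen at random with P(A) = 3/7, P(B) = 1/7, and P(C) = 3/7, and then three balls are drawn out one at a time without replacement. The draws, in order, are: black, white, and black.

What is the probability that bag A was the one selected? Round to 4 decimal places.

For each hypothesis, P(data | H) works out to: P(data | bag A) = (5/12)(5/11)(4/10) = 0.075758; P(data | bag B) = (4/8)(1/7)(3/6) = 0.035714; P(data | bag C) = (1/10)(5/9)(0/8) = 0.
Weighting by the prior gives 3/7 · 0.075758 = 0.032468, 1/7 · 0.035714 = 0.005102, 3/7 · 0 = 0; with total 0.03757.
So P(bag A | data) = (0.032468) / (0.03757) = 0.8642.

0.8642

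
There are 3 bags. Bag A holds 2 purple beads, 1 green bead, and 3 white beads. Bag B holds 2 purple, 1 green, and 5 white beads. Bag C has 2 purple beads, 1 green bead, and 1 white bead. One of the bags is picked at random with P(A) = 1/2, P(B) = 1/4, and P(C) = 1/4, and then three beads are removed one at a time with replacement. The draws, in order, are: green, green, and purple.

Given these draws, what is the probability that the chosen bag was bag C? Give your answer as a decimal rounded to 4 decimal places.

0.5822

Under each hypothesis, the probability of the observed sequence is: P(data | bag A) = (1/6)(1/6)(2/6) = 0.0092593; P(data | bag B) = (1/8)(1/8)(2/8) = 0.0039062; P(data | bag C) = (1/4)(1/4)(2/4) = 0.03125.
The prior-weighted likelihoods are 1/2 · 0.0092593 = 0.0046296, 1/4 · 0.0039062 = 0.00097656, 1/4 · 0.03125 = 0.0078125; these sum to 0.013419.
Therefore the posterior P(bag C | data) = (0.0078125) / (0.013419) = 0.58221.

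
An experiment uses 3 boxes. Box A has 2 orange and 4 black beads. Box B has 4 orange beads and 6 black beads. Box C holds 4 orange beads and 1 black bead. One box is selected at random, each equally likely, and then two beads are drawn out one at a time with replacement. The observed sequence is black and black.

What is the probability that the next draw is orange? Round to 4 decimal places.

Compute the likelihood of the observed sequence for each case: P(data | box A) = (4/6)(4/6) = 4/9; P(data | box B) = (6/10)(6/10) = 9/25; P(data | box C) = (1/5)(1/5) = 1/25.
The prior-weighted likelihoods are 1/3 · 4/9 = 4/27, 1/3 · 9/25 = 3/25, 1/3 · 1/25 = 1/75; with total 38/135.
Dividing through by the total gives posterior P(box A | data) = 0.52632, P(box B | data) = 0.42632, P(box C | data) = 0.047368.
The predictive probability is P(orange next | data) = (1/3)(0.52632) + (2/5)(0.42632) + (4/5)(0.047368) = 0.38386.

0.3839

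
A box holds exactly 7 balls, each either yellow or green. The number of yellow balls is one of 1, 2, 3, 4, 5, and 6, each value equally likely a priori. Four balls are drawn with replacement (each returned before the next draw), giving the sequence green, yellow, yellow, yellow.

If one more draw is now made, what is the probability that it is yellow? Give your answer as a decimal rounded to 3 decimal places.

For each hypothesis, P(data | H) works out to: P(data | r = 1) = (6/7)(1/7)(1/7)(1/7) = 0.002499; P(data | r = 2) = (5/7)(2/7)(2/7)(2/7) = 0.01666; P(data | r = 3) = (4/7)(3/7)(3/7)(3/7) = 0.044981; P(data | r = 4) = (3/7)(4/7)(4/7)(4/7) = 0.079967; P(data | r = 5) = (2/7)(5/7)(5/7)(5/7) = 0.10412; P(data | r = 6) = (1/7)(6/7)(6/7)(6/7) = 0.089963.
Weighting by the prior gives 1/6 · 0.002499 = 0.00041649, 1/6 · 0.01666 = 0.0027766, 1/6 · 0.044981 = 0.0074969, 1/6 · 0.079967 = 0.013328, 1/6 · 0.10412 = 0.017354, 1/6 · 0.089963 = 0.014994; with total 0.056365.
Dividing through by the total gives posterior P(r = 1 | data) = 0.0073892, P(r = 2 | data) = 0.049261, P(r = 3 | data) = 0.133, P(r = 4 | data) = 0.23645, P(r = 5 | data) = 0.30788, P(r = 6 | data) = 0.26601.
Averaging over the posterior, P(yellow next | data) = (1/7)(0.0073892) + (2/7)(0.049261) + (3/7)(0.133) + (4/7)(0.23645) + (5/7)(0.30788) + (6/7)(0.26601) = 0.65517.

0.655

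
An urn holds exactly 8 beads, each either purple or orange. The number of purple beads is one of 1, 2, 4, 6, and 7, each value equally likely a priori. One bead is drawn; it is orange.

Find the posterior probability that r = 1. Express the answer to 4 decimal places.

Compute the likelihood of this draw for each case: P(data | r = 1) = (7/8) = 7/8; P(data | r = 2) = (6/8) = 3/4; P(data | r = 4) = (4/8) = 1/2; P(data | r = 6) = (2/8) = 1/4; P(data | r = 7) = (1/8) = 1/8.
Multiplying each by its prior: 1/5 · 7/8 = 7/40, 1/5 · 3/4 = 3/20, 1/5 · 1/2 = 1/10, 1/5 · 1/4 = 1/20, 1/5 · 1/8 = 1/40; summing to 1/2.
So P(r = 1 | data) = (7/40) / (1/2) = 7/20.

0.3500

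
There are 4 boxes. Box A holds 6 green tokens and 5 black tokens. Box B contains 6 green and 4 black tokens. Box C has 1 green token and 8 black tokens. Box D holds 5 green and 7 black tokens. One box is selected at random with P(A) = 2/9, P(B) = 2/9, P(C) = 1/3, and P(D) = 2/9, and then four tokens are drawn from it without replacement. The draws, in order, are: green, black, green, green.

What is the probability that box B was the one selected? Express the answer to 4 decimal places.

Under each hypothesis, the probability of the observed sequence is: P(data | box A) = (6/11)(5/10)(5/9)(4/8) = 5/66; P(data | box B) = (6/10)(4/9)(5/8)(4/7) = 2/21; P(data | box C) = (1/9)(8/8)(0/7) = 0; P(data | box D) = (5/12)(7/11)(4/10)(3/9) = 7/198.
Multiplying each by its prior: 2/9 · 5/66 = 5/297, 2/9 · 2/21 = 4/189, 1/3 · 0 = 0, 2/9 · 7/198 = 7/891; with total 26/567.
So P(box B | data) = (4/189) / (26/567) = 6/13.

0.4615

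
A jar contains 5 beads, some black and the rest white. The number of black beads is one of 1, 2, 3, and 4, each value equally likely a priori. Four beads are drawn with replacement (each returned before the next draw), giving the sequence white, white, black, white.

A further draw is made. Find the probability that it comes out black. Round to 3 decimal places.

0.356

For each hypothesis, P(data | H) works out to: P(data | r = 1) = (4/5)(4/5)(1/5)(4/5) = 0.1024; P(data | r = 2) = (3/5)(3/5)(2/5)(3/5) = 0.0864; P(data | r = 3) = (2/5)(2/5)(3/5)(2/5) = 0.0384; P(data | r = 4) = (1/5)(1/5)(4/5)(1/5) = 0.0064.
The prior-weighted likelihoods are 1/4 · 0.1024 = 0.0256, 1/4 · 0.0864 = 0.0216, 1/4 · 0.0384 = 0.0096, 1/4 · 0.0064 = 0.0016; these sum to 0.0584.
The posterior is then P(r = 1 | data) = 0.43836, P(r = 2 | data) = 0.36986, P(r = 3 | data) = 0.16438, P(r = 4 | data) = 0.027397.
So P(black next | data) = Σ P(black next | H) P(H | data) = (1/5)(0.43836) + (2/5)(0.36986) + (3/5)(0.16438) + (4/5)(0.027397) = 0.35616.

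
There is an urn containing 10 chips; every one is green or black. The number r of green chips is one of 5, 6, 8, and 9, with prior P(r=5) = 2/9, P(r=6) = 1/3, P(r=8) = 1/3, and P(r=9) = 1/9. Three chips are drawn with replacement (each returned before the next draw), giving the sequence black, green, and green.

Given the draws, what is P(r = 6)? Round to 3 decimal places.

Under each hypothesis, the probability of the observed sequence is: P(data | r = 5) = (5/10)(5/10)(5/10) = 0.125; P(data | r = 6) = (4/10)(6/10)(6/10) = 0.144; P(data | r = 8) = (2/10)(8/10)(8/10) = 0.128; P(data | r = 9) = (1/10)(9/10)(9/10) = 0.081.
Weighting by the prior gives 2/9 · 0.125 = 0.027778, 1/3 · 0.144 = 0.048, 1/3 · 0.128 = 0.042667, 1/9 · 0.081 = 0.009; summing to 0.12744.
Therefore the posterior P(r = 6 | data) = (0.048) / (0.12744) = 0.37663.

0.377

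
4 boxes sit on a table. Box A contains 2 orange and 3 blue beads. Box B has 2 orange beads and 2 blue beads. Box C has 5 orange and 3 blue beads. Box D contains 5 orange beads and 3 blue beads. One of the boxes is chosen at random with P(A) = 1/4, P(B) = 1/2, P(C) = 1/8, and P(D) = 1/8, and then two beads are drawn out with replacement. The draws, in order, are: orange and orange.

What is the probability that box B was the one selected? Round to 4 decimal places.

0.4759

For each hypothesis, P(data | H) works out to: P(data | box A) = (2/5)(2/5) = 0.16; P(data | box B) = (2/4)(2/4) = 0.25; P(data | box C) = (5/8)(5/8) = 0.39062; P(data | box D) = (5/8)(5/8) = 0.39062.
Multiplying each by its prior: 1/4 · 0.16 = 0.04, 1/2 · 0.25 = 0.125, 1/8 · 0.39062 = 0.048828, 1/8 · 0.39062 = 0.048828; with total 0.26266.
Therefore the posterior P(box B | data) = (0.125) / (0.26266) = 0.47591.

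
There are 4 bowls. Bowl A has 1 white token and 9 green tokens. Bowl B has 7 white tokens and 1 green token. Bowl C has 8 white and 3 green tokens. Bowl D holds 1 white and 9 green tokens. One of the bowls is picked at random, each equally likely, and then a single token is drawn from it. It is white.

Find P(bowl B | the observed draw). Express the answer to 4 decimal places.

The likelihood of this draw under each hypothesis: P(data | bowl A) = (1/10) = 0.1; P(data | bowl B) = (7/8) = 0.875; P(data | bowl C) = (8/11) = 0.72727; P(data | bowl D) = (1/10) = 0.1.
Multiplying each by its prior: 1/4 · 0.1 = 0.025, 1/4 · 0.875 = 0.21875, 1/4 · 0.72727 = 0.18182, 1/4 · 0.1 = 0.025; summing to 0.45057.
Therefore the posterior P(bowl B | data) = (0.21875) / (0.45057) = 0.4855.

0.4855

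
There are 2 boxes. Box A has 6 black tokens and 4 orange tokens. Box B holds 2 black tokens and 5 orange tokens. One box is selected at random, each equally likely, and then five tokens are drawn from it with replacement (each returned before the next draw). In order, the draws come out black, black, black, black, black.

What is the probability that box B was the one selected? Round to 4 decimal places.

0.0239

Compute the likelihood of the observed sequence for each case: P(data | box A) = (6/10)(6/10)(6/10)(6/10)(6/10) = 0.07776; P(data | box B) = (2/7)(2/7)(2/7)(2/7)(2/7) = 0.001904.
Multiplying each by its prior: 1/2 · 0.07776 = 0.03888, 1/2 · 0.001904 = 0.00095198; these sum to 0.039832.
Therefore the posterior P(box B | data) = (0.00095198) / (0.039832) = 0.0239.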